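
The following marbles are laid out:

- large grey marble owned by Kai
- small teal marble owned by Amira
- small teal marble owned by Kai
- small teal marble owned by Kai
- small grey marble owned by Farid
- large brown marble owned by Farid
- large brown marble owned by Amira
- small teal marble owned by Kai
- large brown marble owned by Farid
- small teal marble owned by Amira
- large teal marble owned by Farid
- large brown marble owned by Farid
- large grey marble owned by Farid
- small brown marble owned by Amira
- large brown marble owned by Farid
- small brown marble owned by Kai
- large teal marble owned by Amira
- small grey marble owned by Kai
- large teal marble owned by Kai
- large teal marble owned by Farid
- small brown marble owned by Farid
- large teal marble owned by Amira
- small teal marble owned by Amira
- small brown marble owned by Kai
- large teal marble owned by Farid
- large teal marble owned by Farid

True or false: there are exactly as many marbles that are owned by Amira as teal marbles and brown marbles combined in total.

False

|marbles owned by Amira| = 7.
teal marbles: 13; brown marbles: 9; combined: 13 + 9 = 22.
The claim requires 7 = 22, which does not hold.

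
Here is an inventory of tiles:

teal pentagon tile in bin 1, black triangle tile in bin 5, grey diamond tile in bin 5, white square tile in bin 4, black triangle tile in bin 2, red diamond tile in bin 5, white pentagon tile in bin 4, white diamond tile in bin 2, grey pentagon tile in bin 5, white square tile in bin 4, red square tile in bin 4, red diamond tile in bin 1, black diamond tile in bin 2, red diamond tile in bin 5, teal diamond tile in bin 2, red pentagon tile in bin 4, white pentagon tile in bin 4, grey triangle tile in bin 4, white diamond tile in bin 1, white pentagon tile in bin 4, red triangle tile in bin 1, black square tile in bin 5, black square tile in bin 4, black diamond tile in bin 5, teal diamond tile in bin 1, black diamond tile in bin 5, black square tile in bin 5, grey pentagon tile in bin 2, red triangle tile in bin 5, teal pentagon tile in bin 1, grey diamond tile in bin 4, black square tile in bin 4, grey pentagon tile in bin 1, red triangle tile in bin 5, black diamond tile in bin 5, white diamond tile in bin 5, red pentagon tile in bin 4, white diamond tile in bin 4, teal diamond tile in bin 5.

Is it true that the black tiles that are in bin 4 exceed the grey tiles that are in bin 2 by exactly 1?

True

|black tiles in bin 4| = 2.
|grey tiles in bin 2| = 1.
The claim requires 2 − 1 (= 1) to equal 1, which holds.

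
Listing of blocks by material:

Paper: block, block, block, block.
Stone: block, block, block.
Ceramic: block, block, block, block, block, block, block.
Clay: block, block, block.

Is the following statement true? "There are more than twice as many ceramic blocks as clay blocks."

|ceramic blocks| = 7.
|clay blocks| = 3.
The claim requires 7 > 2 × 3 = 6, which holds.

True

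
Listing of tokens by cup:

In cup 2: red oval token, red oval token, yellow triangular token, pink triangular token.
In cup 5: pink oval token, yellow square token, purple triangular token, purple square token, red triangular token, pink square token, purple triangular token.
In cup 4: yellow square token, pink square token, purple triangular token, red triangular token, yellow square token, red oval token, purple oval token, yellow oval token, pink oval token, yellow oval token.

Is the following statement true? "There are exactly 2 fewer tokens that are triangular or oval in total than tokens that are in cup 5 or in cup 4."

True

tokens that are triangular or oval: 15.
tokens in cup 5 or in cup 4: 17.
The claim requires 17 − 15 (= 2) to equal 2, which holds.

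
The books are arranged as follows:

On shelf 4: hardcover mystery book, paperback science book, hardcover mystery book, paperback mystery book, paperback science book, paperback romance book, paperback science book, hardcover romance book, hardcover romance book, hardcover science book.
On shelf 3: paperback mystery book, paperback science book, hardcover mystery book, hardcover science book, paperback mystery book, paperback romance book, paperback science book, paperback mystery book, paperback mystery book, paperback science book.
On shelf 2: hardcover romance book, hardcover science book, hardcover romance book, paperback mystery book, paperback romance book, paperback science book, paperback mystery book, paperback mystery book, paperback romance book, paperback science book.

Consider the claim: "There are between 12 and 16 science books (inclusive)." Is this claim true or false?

|science books| = 11.
The claim requires 12 ≤ 11 ≤ 16, which does not hold.

False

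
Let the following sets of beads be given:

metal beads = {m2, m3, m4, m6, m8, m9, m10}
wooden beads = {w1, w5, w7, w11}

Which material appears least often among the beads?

wooden

Counts by material: metal 7, wooden 4.
The minimum is 4, held uniquely by wooden.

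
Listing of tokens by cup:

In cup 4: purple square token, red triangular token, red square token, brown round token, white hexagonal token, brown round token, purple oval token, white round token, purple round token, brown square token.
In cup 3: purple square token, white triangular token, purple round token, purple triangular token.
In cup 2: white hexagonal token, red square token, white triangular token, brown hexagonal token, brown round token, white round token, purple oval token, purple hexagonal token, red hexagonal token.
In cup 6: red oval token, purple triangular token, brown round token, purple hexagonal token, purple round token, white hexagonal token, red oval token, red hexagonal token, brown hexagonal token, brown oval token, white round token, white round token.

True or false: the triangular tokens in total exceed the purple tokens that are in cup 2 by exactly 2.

False

triangular tokens: 5.
purple tokens in cup 2: 2.
The claim requires 5 − 2 (= 3) to equal 2, which does not hold.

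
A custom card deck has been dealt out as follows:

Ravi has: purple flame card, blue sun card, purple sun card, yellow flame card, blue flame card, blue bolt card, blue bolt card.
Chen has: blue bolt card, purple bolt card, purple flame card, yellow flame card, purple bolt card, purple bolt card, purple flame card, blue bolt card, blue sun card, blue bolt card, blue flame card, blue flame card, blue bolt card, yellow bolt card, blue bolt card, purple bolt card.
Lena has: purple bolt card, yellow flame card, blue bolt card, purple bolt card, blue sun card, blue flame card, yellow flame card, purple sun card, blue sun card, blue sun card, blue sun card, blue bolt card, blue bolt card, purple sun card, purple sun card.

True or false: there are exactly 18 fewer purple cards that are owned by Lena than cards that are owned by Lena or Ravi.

Count of purple cards owned by Lena: 5.
Count of cards owned by Lena or Ravi: 22.
The claim requires 22 − 5 (= 17) to equal 18, which does not hold.

False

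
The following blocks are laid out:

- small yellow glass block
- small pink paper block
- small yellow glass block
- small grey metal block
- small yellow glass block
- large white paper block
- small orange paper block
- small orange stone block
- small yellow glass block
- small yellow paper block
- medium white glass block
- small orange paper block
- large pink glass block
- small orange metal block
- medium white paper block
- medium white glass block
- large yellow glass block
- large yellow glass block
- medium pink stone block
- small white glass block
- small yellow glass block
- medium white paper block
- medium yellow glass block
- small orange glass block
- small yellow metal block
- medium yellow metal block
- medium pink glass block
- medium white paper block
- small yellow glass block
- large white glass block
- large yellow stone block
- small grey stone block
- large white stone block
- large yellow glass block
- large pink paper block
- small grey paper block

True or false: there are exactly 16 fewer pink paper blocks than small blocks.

|pink paper blocks| = 2.
|small blocks| = 18.
The claim requires 18 − 2 (= 16) to equal 16, which holds.

True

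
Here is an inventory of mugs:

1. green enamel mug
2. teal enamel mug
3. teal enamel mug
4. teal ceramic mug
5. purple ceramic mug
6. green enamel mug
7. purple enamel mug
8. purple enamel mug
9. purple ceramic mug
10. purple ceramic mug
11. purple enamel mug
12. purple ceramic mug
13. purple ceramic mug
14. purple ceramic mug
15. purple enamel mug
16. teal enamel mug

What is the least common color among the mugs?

Counts by color: purple 10, teal 4, green 2.
The minimum is 2, held uniquely by green.

green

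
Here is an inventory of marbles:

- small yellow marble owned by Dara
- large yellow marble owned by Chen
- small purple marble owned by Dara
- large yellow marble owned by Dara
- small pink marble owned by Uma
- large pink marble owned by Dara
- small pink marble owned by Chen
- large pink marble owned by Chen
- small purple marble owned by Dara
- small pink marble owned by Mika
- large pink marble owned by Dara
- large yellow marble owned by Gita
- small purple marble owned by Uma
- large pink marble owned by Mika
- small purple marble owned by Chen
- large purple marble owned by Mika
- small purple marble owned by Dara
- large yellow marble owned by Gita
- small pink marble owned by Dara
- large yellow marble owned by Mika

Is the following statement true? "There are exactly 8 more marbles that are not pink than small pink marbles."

marbles that are not pink: 12.
small pink marbles: 4.
The claim requires 12 − 4 (= 8) to equal 8, which holds.

True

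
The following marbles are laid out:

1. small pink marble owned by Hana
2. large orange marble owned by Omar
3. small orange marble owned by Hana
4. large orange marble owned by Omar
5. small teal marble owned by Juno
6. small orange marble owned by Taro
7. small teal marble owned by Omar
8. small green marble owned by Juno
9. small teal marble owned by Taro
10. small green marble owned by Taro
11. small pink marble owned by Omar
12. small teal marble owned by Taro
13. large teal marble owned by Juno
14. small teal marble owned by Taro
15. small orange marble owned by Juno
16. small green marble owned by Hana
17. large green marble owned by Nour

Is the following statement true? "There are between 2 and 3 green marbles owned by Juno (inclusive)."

Count of green marbles owned by Juno: 1.
The claim requires 2 ≤ 1 ≤ 3, which does not hold.

False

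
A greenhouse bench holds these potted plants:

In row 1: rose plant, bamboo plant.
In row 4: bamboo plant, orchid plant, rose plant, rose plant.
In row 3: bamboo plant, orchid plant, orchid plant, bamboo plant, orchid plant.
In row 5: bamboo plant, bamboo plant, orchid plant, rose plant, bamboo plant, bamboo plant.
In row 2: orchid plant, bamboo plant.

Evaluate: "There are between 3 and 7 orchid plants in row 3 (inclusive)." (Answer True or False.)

True

There are 3 orchid plants in row 3.
The claim requires 3 ≤ 3 ≤ 7, which holds.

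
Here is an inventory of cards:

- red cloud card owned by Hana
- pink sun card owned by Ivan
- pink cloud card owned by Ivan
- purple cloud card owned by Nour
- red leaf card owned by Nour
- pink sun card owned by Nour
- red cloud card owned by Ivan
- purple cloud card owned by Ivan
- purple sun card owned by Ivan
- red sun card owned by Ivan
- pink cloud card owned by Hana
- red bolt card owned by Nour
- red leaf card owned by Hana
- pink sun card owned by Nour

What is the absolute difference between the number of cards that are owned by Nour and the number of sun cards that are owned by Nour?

3

cards owned by Nour: 5. sun cards owned by Nour: 2.
|5 − 2| = 5 − 2 = 3.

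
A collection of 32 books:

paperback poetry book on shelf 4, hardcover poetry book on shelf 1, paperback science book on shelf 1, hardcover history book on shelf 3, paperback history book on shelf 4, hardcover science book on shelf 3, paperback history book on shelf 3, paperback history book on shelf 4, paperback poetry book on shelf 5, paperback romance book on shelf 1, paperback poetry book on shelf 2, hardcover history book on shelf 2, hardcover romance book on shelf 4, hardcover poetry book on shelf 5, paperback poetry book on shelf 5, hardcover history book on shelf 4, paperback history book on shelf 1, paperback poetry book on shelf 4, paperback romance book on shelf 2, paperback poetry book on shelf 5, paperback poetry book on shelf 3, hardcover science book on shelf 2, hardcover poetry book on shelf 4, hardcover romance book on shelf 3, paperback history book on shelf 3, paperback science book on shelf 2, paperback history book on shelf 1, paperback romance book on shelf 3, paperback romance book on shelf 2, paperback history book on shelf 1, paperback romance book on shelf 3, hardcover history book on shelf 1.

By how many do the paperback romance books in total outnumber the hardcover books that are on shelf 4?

2

paperback romance books: 5.
hardcover books on shelf 4: 3.
5 − 3 = 2.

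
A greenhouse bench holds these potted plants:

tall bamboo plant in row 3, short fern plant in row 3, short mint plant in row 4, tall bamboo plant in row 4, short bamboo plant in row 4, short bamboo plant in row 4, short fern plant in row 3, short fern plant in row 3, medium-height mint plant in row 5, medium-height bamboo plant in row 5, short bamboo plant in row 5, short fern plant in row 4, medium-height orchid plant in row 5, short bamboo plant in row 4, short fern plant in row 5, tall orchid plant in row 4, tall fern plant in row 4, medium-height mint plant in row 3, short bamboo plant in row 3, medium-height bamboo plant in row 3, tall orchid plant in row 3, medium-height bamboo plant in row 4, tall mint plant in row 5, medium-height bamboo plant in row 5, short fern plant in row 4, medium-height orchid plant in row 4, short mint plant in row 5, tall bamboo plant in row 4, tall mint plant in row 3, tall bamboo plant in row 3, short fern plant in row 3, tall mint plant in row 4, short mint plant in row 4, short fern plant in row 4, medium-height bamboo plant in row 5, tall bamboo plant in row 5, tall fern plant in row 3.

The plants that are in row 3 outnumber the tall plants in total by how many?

0

plants in row 3: 12.
tall plants: 12.
12 − 12 = 0.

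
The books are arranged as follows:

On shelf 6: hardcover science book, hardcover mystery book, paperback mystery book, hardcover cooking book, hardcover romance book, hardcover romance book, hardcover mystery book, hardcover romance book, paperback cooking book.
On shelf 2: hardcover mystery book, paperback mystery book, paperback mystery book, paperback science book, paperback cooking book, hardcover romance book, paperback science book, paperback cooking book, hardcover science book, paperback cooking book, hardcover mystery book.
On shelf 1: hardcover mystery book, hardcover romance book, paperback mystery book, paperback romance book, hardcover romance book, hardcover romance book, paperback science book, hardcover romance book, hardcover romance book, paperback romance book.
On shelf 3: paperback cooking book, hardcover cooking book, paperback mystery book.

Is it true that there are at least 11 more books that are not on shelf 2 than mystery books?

There are 22 books that are not on shelf 2.
There are 10 mystery books.
The claim requires 22 − 10 = 12 ≥ 11, which holds.

True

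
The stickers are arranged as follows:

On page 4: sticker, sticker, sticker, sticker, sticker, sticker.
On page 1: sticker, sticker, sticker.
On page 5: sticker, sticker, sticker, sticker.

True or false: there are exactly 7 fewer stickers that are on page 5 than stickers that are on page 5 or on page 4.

False

|stickers on page 5| = 4.
|stickers on page 5 or on page 4| = 10.
The claim requires 10 − 4 (= 6) to equal 7, which does not hold.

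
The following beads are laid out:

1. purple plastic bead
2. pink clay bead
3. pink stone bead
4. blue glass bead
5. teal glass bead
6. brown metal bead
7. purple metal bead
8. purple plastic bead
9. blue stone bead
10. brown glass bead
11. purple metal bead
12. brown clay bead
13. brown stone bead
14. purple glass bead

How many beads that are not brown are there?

10

Total beads: 14; with the excluded value: 4; remaining 14 − 4 = 10.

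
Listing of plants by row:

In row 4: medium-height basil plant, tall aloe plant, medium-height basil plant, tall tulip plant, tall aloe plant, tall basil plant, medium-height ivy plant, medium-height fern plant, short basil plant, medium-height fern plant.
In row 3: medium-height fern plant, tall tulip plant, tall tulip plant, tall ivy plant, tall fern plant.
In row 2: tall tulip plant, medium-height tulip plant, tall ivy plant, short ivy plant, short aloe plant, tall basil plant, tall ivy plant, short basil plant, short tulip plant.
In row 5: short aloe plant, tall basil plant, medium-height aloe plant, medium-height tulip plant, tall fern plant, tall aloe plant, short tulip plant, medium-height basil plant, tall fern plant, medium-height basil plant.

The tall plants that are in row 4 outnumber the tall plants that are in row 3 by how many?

tall plants in row 4: 4.
tall plants in row 3: 4.
4 − 4 = 0.

0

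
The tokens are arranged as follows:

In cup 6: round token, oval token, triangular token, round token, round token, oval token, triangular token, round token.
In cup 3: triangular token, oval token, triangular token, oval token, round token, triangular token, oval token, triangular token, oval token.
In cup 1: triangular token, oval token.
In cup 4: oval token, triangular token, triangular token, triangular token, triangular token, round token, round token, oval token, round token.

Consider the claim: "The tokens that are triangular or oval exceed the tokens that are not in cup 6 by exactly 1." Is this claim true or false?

False

There are 20 tokens that are triangular or oval.
There are 20 tokens that are not in cup 6.
The claim requires 20 − 20 (= 0) to equal 1, which does not hold.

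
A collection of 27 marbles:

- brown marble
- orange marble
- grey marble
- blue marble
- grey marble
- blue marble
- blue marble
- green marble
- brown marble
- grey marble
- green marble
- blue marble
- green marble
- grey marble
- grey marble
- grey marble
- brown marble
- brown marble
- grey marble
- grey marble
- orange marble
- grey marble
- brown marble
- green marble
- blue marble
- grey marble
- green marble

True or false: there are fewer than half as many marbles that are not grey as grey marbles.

False

There are 17 marbles that are not grey.
There are 10 grey marbles.
The claim requires 2 × 17 = 34 < 10, which does not hold.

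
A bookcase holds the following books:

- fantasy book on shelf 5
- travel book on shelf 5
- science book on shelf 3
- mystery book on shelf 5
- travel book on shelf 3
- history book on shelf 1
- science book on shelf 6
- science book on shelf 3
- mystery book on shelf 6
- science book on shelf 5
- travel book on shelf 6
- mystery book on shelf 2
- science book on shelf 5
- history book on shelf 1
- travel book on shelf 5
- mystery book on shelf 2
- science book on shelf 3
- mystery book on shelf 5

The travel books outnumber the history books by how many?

2

travel books: 4.
history books: 2.
4 − 2 = 2.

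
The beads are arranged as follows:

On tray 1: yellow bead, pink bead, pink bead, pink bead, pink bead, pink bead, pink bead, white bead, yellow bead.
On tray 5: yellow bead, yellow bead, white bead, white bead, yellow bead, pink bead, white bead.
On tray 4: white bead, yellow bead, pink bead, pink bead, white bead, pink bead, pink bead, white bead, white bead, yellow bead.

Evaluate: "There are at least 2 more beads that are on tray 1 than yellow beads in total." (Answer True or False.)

|beads on tray 1| = 9.
|yellow beads| = 7.
The claim requires 9 − 7 = 2 ≥ 2, which holds.

True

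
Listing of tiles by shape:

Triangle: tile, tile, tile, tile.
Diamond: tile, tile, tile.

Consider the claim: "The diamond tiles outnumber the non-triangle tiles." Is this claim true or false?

False

|diamond tiles| = 3.
|non-triangle tiles| = 3.
The claim requires 3 > 3, which does not hold.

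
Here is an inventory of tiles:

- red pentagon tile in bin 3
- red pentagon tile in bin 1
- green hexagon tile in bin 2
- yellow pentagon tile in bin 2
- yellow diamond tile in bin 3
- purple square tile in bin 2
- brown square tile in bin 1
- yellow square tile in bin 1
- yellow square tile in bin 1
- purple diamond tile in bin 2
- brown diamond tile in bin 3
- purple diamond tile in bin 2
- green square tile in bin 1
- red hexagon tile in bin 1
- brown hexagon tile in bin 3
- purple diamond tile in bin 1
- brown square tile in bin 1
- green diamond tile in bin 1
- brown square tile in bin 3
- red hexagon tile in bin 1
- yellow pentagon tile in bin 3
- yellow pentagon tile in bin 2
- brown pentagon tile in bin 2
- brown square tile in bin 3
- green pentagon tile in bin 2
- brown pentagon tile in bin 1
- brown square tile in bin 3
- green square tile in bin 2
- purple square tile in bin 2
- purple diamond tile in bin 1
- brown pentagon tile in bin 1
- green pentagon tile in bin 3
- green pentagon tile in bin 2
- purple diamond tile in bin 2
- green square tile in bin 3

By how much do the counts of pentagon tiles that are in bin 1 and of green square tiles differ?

pentagon tiles in bin 1: 3. green square tiles: 3.
|3 − 3| = 3 − 3 = 0.

0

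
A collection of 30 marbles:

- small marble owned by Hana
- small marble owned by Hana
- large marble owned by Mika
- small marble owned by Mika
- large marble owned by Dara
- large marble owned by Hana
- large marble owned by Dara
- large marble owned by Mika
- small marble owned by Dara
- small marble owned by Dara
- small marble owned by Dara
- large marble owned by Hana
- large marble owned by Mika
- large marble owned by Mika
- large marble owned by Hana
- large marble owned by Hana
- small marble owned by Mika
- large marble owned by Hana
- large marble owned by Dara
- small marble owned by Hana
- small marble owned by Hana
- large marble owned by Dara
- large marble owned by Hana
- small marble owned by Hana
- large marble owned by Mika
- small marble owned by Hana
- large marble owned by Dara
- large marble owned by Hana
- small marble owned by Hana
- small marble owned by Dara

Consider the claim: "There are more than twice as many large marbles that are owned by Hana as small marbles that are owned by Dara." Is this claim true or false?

False

|large marbles owned by Hana| = 7.
|small marbles owned by Dara| = 4.
The claim requires 7 > 2 × 4 = 8, which does not hold.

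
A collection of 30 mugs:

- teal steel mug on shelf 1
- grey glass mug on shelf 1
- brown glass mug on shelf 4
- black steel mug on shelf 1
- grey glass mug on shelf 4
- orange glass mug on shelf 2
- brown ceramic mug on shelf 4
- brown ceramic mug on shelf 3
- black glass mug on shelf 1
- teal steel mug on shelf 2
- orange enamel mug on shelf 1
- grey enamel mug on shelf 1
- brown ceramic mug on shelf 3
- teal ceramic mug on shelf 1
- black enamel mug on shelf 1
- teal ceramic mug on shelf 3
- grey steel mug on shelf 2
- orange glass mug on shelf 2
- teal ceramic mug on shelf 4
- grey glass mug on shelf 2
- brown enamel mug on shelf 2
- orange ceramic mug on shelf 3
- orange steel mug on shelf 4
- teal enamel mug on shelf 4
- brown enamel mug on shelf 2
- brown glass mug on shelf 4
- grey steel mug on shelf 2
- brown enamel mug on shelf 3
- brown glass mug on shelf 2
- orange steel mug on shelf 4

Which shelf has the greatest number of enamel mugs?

Counts by shelf (restricted to enamel mugs): shelf 1→3, shelf 2→2, shelf 4→1, shelf 3→1.
The maximum is 3, held uniquely by shelf 1.

shelf 1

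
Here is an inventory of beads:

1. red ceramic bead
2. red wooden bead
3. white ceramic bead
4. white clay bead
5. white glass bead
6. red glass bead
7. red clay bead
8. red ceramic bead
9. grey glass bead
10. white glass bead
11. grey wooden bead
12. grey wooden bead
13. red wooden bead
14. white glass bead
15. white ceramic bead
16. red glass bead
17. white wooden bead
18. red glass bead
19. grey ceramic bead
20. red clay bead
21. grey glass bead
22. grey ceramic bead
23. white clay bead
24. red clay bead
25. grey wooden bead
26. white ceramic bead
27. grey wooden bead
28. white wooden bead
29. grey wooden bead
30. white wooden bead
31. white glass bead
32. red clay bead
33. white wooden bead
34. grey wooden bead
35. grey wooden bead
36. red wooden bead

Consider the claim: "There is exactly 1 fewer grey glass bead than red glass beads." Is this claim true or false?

True

There are 2 grey glass beads.
There are 3 red glass beads.
The claim requires 3 − 2 (= 1) to equal 1, which holds.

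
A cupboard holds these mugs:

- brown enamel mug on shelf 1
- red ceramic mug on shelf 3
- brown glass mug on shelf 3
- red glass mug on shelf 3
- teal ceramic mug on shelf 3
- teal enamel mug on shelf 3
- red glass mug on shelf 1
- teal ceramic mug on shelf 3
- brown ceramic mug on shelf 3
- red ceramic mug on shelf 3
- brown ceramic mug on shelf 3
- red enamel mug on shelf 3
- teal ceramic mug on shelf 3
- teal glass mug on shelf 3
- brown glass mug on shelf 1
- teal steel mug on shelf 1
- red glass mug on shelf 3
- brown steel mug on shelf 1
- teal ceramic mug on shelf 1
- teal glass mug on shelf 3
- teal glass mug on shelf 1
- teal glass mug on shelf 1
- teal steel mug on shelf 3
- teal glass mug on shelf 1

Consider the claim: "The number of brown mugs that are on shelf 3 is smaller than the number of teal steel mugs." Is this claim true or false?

brown mugs on shelf 3: 3.
teal steel mugs: 2.
The claim requires 3 < 2, which does not hold.

False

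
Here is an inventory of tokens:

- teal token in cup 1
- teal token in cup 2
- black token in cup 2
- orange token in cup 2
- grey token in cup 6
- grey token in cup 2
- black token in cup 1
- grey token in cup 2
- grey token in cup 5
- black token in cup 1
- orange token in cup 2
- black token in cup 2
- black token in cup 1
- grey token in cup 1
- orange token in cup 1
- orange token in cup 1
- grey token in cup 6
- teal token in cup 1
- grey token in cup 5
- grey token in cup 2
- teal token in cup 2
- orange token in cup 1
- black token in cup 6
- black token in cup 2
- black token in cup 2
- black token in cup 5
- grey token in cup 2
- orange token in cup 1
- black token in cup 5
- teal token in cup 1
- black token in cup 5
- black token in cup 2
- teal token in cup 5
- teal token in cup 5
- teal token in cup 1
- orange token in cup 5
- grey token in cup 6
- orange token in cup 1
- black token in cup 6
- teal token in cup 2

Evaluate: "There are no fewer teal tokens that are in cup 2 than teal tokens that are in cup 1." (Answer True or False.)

teal tokens in cup 2: 3.
teal tokens in cup 1: 4.
The claim requires 3 ≥ 4, which does not hold.

False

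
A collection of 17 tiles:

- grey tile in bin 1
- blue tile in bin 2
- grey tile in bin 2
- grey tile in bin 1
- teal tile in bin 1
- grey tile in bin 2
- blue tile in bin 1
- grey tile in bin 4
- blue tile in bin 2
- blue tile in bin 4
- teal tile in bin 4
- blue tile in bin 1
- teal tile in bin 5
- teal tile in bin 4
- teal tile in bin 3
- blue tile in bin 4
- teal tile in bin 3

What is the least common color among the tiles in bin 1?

teal

Counts by color (restricted to tiles in bin 1): grey 2, blue 2, teal 1.
The minimum is 1, held uniquely by teal.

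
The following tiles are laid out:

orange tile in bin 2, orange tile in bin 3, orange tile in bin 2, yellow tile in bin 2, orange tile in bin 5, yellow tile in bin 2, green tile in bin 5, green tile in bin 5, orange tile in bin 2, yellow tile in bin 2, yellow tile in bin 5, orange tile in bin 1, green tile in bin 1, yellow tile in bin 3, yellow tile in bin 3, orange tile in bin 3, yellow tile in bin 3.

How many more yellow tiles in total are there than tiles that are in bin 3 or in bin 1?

0

yellow tiles: 7.
tiles in bin 3 or in bin 1: 7.
7 − 7 = 0.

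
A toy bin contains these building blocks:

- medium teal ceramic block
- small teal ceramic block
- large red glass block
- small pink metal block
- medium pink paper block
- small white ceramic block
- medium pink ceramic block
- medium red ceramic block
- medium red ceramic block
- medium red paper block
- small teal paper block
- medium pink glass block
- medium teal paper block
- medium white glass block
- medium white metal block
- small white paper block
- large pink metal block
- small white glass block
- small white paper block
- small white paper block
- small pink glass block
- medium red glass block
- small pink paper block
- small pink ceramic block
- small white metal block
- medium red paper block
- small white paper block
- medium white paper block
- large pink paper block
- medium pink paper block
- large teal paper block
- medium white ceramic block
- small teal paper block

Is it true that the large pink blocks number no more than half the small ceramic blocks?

False

|large pink blocks| = 2.
|small ceramic blocks| = 3.
The claim requires 2 × 2 = 4 ≤ 3, which does not hold.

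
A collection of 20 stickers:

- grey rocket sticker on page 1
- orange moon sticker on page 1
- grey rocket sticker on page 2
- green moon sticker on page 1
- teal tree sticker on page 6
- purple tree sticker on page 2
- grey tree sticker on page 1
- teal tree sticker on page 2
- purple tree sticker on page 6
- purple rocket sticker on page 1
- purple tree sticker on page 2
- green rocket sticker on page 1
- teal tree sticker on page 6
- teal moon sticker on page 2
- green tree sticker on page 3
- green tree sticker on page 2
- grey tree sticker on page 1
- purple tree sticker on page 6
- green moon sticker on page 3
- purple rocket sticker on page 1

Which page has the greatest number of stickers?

page 1

Counts by page: page 1→8, page 2→6, page 6→4, page 3→2.
The maximum is 8, held uniquely by page 1.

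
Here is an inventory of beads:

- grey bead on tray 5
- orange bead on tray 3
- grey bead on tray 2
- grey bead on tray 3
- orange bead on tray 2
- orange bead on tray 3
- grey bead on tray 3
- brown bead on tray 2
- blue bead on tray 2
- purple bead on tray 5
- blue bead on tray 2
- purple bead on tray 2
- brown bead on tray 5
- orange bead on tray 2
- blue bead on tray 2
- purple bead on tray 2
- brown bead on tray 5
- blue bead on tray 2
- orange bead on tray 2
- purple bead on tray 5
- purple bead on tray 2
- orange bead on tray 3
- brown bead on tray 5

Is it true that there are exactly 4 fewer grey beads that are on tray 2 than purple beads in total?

True

There is 1 grey bead on tray 2.
There are 5 purple beads.
The claim requires 5 − 1 (= 4) to equal 4, which holds.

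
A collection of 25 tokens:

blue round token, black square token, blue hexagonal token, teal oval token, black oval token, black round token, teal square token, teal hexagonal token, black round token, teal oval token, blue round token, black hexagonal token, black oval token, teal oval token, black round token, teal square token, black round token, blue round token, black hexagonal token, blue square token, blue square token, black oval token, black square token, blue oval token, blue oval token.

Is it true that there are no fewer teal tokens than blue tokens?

False

|teal tokens| = 6.
|blue tokens| = 8.
The claim requires 6 ≥ 8, which does not hold.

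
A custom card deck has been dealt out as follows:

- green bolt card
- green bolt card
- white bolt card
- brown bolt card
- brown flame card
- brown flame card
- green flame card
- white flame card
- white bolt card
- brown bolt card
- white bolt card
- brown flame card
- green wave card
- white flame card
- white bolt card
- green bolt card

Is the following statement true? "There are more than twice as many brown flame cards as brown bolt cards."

|brown flame cards| = 3.
|brown bolt cards| = 2.
The claim requires 3 > 2 × 2 = 4, which does not hold.

False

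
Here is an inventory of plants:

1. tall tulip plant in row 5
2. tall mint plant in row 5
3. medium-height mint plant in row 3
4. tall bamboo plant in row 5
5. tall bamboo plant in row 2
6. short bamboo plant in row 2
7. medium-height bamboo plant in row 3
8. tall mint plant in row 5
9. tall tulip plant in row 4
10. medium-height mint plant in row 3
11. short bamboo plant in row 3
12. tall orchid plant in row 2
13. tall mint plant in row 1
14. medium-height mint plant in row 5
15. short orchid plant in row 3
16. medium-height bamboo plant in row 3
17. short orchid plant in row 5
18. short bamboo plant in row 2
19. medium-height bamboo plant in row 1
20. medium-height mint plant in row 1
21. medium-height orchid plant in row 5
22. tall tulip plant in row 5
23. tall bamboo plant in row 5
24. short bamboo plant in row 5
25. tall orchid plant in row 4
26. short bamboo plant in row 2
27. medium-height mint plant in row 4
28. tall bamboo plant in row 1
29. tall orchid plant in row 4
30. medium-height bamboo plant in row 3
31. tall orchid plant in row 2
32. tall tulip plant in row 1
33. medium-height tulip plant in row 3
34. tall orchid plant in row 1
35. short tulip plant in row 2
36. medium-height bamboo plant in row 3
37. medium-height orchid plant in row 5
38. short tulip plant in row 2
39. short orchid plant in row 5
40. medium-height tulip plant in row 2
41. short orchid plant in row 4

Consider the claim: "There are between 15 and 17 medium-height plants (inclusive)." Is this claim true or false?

False

medium-height plants: 14.
The claim requires 15 ≤ 14 ≤ 17, which does not hold.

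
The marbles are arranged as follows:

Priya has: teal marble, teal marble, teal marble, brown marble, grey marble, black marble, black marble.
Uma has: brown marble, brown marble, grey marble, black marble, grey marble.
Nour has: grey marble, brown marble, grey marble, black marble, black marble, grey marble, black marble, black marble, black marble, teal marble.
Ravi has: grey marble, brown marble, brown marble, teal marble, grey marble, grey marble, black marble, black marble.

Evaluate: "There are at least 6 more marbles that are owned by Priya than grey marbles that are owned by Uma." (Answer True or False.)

False

Count of marbles owned by Priya: 7.
Count of grey marbles owned by Uma: 2.
The claim requires 7 − 2 = 5 ≥ 6, which does not hold.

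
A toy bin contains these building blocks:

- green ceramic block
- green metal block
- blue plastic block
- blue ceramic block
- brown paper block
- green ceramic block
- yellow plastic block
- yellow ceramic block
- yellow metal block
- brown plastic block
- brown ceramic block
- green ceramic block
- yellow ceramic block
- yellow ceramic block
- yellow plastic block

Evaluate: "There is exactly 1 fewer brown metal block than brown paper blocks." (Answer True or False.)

There are 0 brown metal blocks.
There is 1 brown paper block.
The claim requires 1 − 0 (= 1) to equal 1, which holds.

True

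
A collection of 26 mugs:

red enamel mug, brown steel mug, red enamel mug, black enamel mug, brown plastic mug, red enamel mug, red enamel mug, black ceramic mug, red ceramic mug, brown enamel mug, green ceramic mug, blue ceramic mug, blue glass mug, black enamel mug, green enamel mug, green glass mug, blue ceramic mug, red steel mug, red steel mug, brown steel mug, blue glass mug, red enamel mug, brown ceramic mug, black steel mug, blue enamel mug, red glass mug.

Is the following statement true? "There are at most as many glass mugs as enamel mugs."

glass mugs: 4.
enamel mugs: 10.
The claim requires 4 ≤ 10, which holds.

True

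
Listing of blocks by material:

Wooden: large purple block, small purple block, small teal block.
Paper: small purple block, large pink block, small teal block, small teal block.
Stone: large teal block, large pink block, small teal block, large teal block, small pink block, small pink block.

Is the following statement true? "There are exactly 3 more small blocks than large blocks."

True

|small blocks| = 8.
|large blocks| = 5.
The claim requires 8 − 5 (= 3) to equal 3, which holds.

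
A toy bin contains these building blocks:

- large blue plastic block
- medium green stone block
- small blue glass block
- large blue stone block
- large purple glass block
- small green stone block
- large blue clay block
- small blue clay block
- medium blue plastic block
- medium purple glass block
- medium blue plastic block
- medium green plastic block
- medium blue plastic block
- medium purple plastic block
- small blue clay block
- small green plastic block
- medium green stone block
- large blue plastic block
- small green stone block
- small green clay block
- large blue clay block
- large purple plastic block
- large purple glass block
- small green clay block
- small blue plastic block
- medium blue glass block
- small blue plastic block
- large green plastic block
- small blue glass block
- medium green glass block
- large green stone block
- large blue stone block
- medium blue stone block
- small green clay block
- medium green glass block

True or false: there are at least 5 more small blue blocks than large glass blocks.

small blue blocks: 6.
large glass blocks: 2.
The claim requires 6 − 2 = 4 ≥ 5, which does not hold.

False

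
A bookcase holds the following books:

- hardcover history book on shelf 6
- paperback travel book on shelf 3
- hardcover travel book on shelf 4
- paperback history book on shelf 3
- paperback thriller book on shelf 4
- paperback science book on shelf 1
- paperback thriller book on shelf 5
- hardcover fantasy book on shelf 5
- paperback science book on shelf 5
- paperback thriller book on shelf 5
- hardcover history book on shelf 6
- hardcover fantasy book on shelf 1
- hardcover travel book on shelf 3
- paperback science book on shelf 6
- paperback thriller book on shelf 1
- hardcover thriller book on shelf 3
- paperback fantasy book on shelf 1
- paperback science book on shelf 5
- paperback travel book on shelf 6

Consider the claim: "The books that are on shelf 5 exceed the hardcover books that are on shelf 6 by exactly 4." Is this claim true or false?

|books on shelf 5| = 5.
|hardcover books on shelf 6| = 2.
The claim requires 5 − 2 (= 3) to equal 4, which does not hold.

False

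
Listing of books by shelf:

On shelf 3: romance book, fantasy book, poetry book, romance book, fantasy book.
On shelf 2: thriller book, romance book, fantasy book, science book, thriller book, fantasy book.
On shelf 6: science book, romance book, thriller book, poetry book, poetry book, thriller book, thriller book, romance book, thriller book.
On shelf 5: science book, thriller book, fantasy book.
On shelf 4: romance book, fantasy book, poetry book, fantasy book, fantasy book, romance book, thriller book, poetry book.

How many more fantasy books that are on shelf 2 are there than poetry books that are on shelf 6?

fantasy books on shelf 2: 2.
poetry books on shelf 6: 2.
2 − 2 = 0.

0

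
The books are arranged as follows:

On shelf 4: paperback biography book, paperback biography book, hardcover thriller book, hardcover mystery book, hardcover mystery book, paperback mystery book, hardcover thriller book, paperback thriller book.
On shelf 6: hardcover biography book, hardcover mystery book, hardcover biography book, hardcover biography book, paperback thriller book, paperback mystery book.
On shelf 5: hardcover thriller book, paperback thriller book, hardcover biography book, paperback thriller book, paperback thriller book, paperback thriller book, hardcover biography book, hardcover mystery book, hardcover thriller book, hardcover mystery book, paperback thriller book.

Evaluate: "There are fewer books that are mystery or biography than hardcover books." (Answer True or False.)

There are 14 books that are mystery or biography.
There are 14 hardcover books.
The claim requires 14 < 14, which does not hold.

False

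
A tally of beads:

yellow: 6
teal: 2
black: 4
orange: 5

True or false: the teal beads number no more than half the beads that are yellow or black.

True

|teal beads| = 2.
|beads that are yellow or black| = 10.
The claim requires 2 × 2 = 4 ≤ 10, which holds.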